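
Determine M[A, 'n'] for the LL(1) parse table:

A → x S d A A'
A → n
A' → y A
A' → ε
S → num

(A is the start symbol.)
To find M[A, 'n'], we find productions for A where 'n' is in the predict set (PREDICT(N → α) = (FIRST(α) \ {ε}) ∪ (FOLLOW(N) if α ⇒* ε)).

A → x S d A A': PREDICT = { 'x' }
A → n: PREDICT = { 'n' }
  'n' is in predict set, so this production goes in M[A, 'n']

M[A, 'n'] = A → n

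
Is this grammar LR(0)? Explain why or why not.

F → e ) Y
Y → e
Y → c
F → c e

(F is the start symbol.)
Yes, the grammar is LR(0)

Augment with F' → F and build the canonical LR(0) collection (I0 = CLOSURE({[F' → . F]}), then GOTO on every symbol after a dot until no new states appear). It has 9 states:
  I0: { [F → . c e], [F → . e ) Y], [F' → . F] }  — shift
  I1: { [F' → F .] }  — accept
  I2: { [F → c . e] }  — shift
  I3: { [F → e . ) Y] }  — shift
  I4: { [F → e ) . Y], [Y → . c], [Y → . e] }  — shift
  I5: { [F → e ) Y .] }  — reduce
  I6: { [Y → c .] }  — reduce
  I7: { [Y → e .] }  — reduce
  I8: { [F → c e .] }  — reduce

Every state is either a pure shift/goto state or contains exactly one complete item and nothing to shift — no conflicts. The grammar is LR(0).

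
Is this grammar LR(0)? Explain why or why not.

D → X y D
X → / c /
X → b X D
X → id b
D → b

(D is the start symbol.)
A grammar is LR(0) if no state in the canonical LR(0) collection has:
  - both a shift item (dot before a terminal) and a complete item (shift-reduce conflict), or
  - two or more complete items (reduce-reduce conflict; the accept item [D' → D .] counts as a complete item here).

Augment with D' → D and build the canonical LR(0) collection (I0 = CLOSURE({[D' → . D]}), then GOTO on every symbol after a dot until no new states appear). It has 14 states:
  I0: { [D → . X y D], [D → . b], [D' → . D], [X → . / c /], [X → . b X D], [X → . id b] }  — shift
  I1: { [X → / . c /] }  — shift
  I2: { [D' → D .] }  — accept
  I3: { [D → X . y D] }  — shift
  I4: { [D → b .], [X → . / c /], [X → . b X D], [X → . id b], [X → b . X D] }  — shift, reduce
  I5: { [X → id . b] }  — shift
  I6: { [X → id b .] }  — reduce
  I7: { [D → . X y D], [D → . b], [X → . / c /], [X → . b X D], [X → . id b], [X → b X . D] }  — shift
  I8: { [X → . / c /], [X → . b X D], [X → . id b], [X → b . X D] }  — shift
  I9: { [X → b X D .] }  — reduce
  I10: { [D → . X y D], [D → . b], [D → X y . D], [X → . / c /], [X → . b X D], [X → . id b] }  — shift
  I11: { [D → X y D .] }  — reduce
  I12: { [X → / c . /] }  — shift
  I13: { [X → / c / .] }  — reduce

Conflict in state I4:
  Shift-reduce conflict between [D → b .] and [X → . / c /]
So the grammar is NOT LR(0).

Answer: No. Shift-reduce conflict between [D → b .] and [X → . / c /]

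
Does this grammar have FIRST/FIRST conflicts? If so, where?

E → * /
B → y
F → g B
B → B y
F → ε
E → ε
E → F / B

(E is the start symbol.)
FIRST sets of the non-terminals at (or reachable through a nullable prefix from) the front of some alternative:
  FIRST(F) = { 'g', ε }
  FIRST(B) = { 'y' }

Productions for E:
  E → * /: FIRST = { '*' }
  E → ε: FIRST = { ε }
  E → F / B: FIRST = { '/', 'g' }
Productions for B:
  B → y: FIRST = { 'y' }
  B → B y: FIRST = { 'y' }
Productions for F:
  F → g B: FIRST = { 'g' }
  F → ε: FIRST = { ε }

Conflict for B: B → y and B → B y
  Overlap: { 'y' }

Answer: Yes. B → y / B → B y on { 'y' }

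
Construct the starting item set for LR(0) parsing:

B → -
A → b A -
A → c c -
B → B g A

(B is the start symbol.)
First, augment the grammar with B' → B
I₀ = CLOSURE({ [B' → . B] }):
  [B' → . B] has the dot before B: add [B → . -], [B → . B g A]
No further items can be added.

I₀ = { [B → . -], [B → . B g A], [B' → . B] }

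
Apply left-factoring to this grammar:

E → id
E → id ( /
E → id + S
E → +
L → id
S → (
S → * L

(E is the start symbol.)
Left-factoring transforms A → αβ₁ | αβ₂ into A → αA' and A' → β₁ | β₂
(α is the longest common prefix among the alternatives). Repeat until
no nonterminal has two alternatives with a common prefix.

Round 1: E has alternatives sharing prefix 'id'. Introduce E': E → id E'
  Add: E' → ε
  Add: E' → ( /
  Add: E' → + S

No remaining common prefixes — done.

Resulting grammar:
E → id E'
E' → ε
E' → ( /
E' → + S
E → +
L → id
S → (
S → * L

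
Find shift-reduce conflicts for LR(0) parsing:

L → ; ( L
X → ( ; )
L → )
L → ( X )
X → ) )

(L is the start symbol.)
A shift-reduce conflict occurs when an LR(0) state has both:
  - a complete (reduce) item [A → α .] (dot at the end), and
  - a shift item [B → β . c γ] (dot before a terminal).

Augment with L' → L and build the canonical LR(0) collection (I0 = CLOSURE({[L' → . L]}), then GOTO on every symbol after a dot until no new states appear). It has 14 states:
  I0: { [L → . ( X )], [L → . )], [L → . ; ( L], [L' → . L] }  — shift
  I1: { [L → ( . X )], [X → . ( ; )], [X → . ) )] }  — shift
  I2: { [L → ) .] }  — reduce
  I3: { [L → ; . ( L] }  — shift
  I4: { [L' → L .] }  — accept
  I5: { [L → . ( X )], [L → . )], [L → . ; ( L], [L → ; ( . L] }  — shift
  I6: { [L → ; ( L .] }  — reduce
  I7: { [X → ( . ; )] }  — shift
  I8: { [X → ) . )] }  — shift
  I9: { [L → ( X . )] }  — shift
  I10: { [L → ( X ) .] }  — reduce
  I11: { [X → ) ) .] }  — reduce
  I12: { [X → ( ; . )] }  — shift
  I13: { [X → ( ; ) .] }  — reduce

No state contains both a complete item and a shift item.

Answer: No shift-reduce conflicts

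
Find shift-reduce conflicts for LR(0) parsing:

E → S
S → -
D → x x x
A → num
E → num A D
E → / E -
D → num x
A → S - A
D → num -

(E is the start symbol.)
A shift-reduce conflict occurs when an LR(0) state has both:
  - a complete (reduce) item [A → α .] (dot at the end), and
  - a shift item [B → β . c γ] (dot before a terminal).

Augment with E' → E and build the canonical LR(0) collection (I0 = CLOSURE({[E' → . E]}), then GOTO on every symbol after a dot until no new states appear). It has 20 states:
  I0: { [E → . / E -], [E → . S], [E → . num A D], [E' → . E], [S → . -] }  — shift
  I1: { [S → - .] }  — reduce
  I2: { [E → . / E -], [E → . S], [E → . num A D], [E → / . E -], [S → . -] }  — shift
  I3: { [E' → E .] }  — accept
  I4: { [E → S .] }  — reduce
  I5: { [A → . S - A], [A → . num], [E → num . A D], [S → . -] }  — shift
  I6: { [D → . num -], [D → . num x], [D → . x x x], [E → num A . D] }  — shift
  I7: { [A → S . - A] }  — shift
  I8: { [A → num .] }  — reduce
  I9: { [A → . S - A], [A → . num], [A → S - . A], [S → . -] }  — shift
  I10: { [A → S - A .] }  — reduce
  I11: { [E → num A D .] }  — reduce
  I12: { [D → num . -], [D → num . x] }  — shift
  I13: { [D → x . x x] }  — shift
  I14: { [D → x x . x] }  — shift
  I15: { [D → x x x .] }  — reduce
  I16: { [D → num - .] }  — reduce
  I17: { [D → num x .] }  — reduce
  I18: { [E → / E . -] }  — shift
  I19: { [E → / E - .] }  — reduce

No state contains both a complete item and a shift item.

Answer: No shift-reduce conflicts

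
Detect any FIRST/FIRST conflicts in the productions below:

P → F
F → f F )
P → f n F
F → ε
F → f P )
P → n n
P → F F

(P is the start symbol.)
Yes. P → F / P → f n F on { 'f' }; P → F / P → F F on { 'f', ε }; P → f n F / P → F F on { 'f' }; F → f F ')' / F → f P ')' on { 'f' }

A FIRST/FIRST conflict occurs when two productions N → α and N → β for the same non-terminal have FIRST(α) ∩ FIRST(β) ≠ ∅ (with ε ∈ FIRST of a nullable right-hand side, so two nullable alternatives also conflict).

FIRST sets of the non-terminals at (or reachable through a nullable prefix from) the front of some alternative:
  FIRST(F) = { 'f', ε }

Productions for P:
  P → F: FIRST = { 'f', ε }
  P → f n F: FIRST = { 'f' }
  P → n n: FIRST = { 'n' }
  P → F F: FIRST = { 'f', ε }
Productions for F:
  F → f F ): FIRST = { 'f' }
  F → ε: FIRST = { ε }
  F → f P ): FIRST = { 'f' }

Conflict for P: P → F and P → f n F
  Overlap: { 'f' }
Conflict for P: P → F and P → F F
  Overlap: { 'f', ε }
Conflict for P: P → f n F and P → F F
  Overlap: { 'f' }
Conflict for F: F → f F ) and F → f P )
  Overlap: { 'f' }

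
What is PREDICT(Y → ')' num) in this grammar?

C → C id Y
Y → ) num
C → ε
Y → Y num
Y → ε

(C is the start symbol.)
{ ')' }

PREDICT(Y → ')' num) = (FIRST(RHS) \ {ε}) ∪ (FOLLOW(Y) if ε ∈ FIRST(RHS), i.e. RHS ⇒* ε)
FIRST(')' num) = { ')' }
ε ∉ FIRST(')' num), so FOLLOW(Y) is not added.
PREDICT(Y → ')' num) = { ')' }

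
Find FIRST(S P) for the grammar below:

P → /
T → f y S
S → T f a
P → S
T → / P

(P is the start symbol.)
{ '/', 'f' }

FIRST sets of the non-terminals involved (from the grammar, by fixed-point iteration):
  FIRST(S) = { '/', 'f' }

To compute FIRST(S P), process the symbols left to right:
Symbol S is a non-terminal. Add FIRST(S) \ {ε} = { '/', 'f' }
S is not nullable (ε ∉ FIRST(S)), so stop here.
FIRST(S P) = { '/', 'f' }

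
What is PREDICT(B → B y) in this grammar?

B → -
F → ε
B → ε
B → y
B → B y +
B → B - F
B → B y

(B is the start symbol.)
{ '-', 'y' }

PREDICT(B → B y) = (FIRST(RHS) \ {ε}) ∪ (FOLLOW(B) if ε ∈ FIRST(RHS), i.e. RHS ⇒* ε)
FIRST(B) = { '-', 'y', ε }
FIRST(B y) = { '-', 'y' }
ε ∉ FIRST(B y), so FOLLOW(B) is not added.
PREDICT(B → B y) = { '-', 'y' }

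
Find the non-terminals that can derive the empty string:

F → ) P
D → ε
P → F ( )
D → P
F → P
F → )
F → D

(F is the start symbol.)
ε-productions: D → ε
So D is immediately nullable.
F → D: every symbol on the right is nullable, so F is nullable too.
No further non-terminal can be added: every production for the remaining non-terminals contains a terminal or a non-nullable non-terminal.
Nullable = { 'D', 'F' }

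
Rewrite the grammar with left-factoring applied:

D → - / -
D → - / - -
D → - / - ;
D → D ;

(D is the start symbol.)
Left-factoring transforms A → αβ₁ | αβ₂ into A → αA' and A' → β₁ | β₂
(α is the longest common prefix among the alternatives). Repeat until
no nonterminal has two alternatives with a common prefix.

Round 1: D has alternatives sharing prefix '- / -'. Introduce D': D → - / - D'
  Add: D' → ε
  Add: D' → -
  Add: D' → ;

No remaining common prefixes — done.

Resulting grammar:
D → - / - D'
D' → ε
D' → -
D' → ;
D → D ;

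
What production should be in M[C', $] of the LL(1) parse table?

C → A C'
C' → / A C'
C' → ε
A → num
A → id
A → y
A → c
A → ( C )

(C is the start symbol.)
C' → ε

To find M[C', $], we find productions for C' where $ is in the predict set (PREDICT(N → α) = (FIRST(α) \ {ε}) ∪ (FOLLOW(N) if α ⇒* ε)).

Relevant sets:
  FOLLOW(C') = { $, ')' }

C' → / A C': PREDICT = { '/' }
C' → ε: PREDICT = { $, ')' }
  $ is in predict set, so this production goes in M[C', $]

M[C', $] = C' → ε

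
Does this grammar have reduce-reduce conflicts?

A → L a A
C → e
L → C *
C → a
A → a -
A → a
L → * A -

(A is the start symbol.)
Augment with A' → A and build the canonical LR(0) collection (I0 = CLOSURE({[A' → . A]}), then GOTO on every symbol after a dot until no new states appear). It has 13 states:
  I0: { [A → . L a A], [A → . a -], [A → . a], [A' → . A], [C → . a], [C → . e], [L → . * A -], [L → . C *] }  — shift
  I1: { [A → . L a A], [A → . a -], [A → . a], [C → . a], [C → . e], [L → * . A -], [L → . * A -], [L → . C *] }  — shift
  I2: { [A' → A .] }  — accept
  I3: { [L → C . *] }  — shift
  I4: { [A → L . a A] }  — shift
  I5: { [A → a . -], [A → a .], [C → a .] }  — shift, 2 reduces
  I6: { [C → e .] }  — reduce
  I7: { [A → a - .] }  — reduce
  I8: { [A → . L a A], [A → . a -], [A → . a], [A → L a . A], [C → . a], [C → . e], [L → . * A -], [L → . C *] }  — shift
  I9: { [A → L a A .] }  — reduce
  I10: { [L → C * .] }  — reduce
  I11: { [L → * A . -] }  — shift
  I12: { [L → * A - .] }  — reduce

I5 contains complete items [A → a .], [C → a .] — reduce-reduce conflict.

Answer: Yes — I5: [A → a .] vs [C → a .]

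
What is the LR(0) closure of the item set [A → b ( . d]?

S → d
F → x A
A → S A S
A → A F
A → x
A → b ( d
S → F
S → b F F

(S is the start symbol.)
{ [A → b ( . d] }

To compute CLOSURE, for each item [A → α.Bβ] where B is a non-terminal, add [B → .γ] for all productions B → γ; repeat for the newly added items until nothing changes.

Start with: [A → b ( . d]
The dot precedes the terminal d, so nothing is added.

CLOSURE = { [A → b ( . d] }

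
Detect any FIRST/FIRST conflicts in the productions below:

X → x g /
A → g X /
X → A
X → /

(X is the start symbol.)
FIRST sets of the non-terminals at (or reachable through a nullable prefix from) the front of some alternative:
  FIRST(A) = { 'g' }

Productions for X:
  X → x g /: FIRST = { 'x' }
  X → A: FIRST = { 'g' }
  X → /: FIRST = { '/' }
A has only one production, so no FIRST/FIRST conflict is possible there.

All alternatives of each non-terminal have pairwise disjoint FIRST sets.

Answer: No FIRST/FIRST conflicts.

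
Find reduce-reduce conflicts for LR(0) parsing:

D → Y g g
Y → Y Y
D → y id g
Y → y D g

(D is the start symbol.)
No reduce-reduce conflicts

A reduce-reduce conflict occurs when an LR(0) state has two complete items [A → α .] and [B → β .] — both call for a reduction, and with no lookahead the parser cannot choose between them.

Augment with D' → D and build the canonical LR(0) collection (I0 = CLOSURE({[D' → . D]}), then GOTO on every symbol after a dot until no new states appear). It has 12 states:
  I0: { [D → . Y g g], [D → . y id g], [D' → . D], [Y → . Y Y], [Y → . y D g] }  — shift
  I1: { [D' → D .] }  — accept
  I2: { [D → Y . g g], [Y → . Y Y], [Y → . y D g], [Y → Y . Y] }  — shift
  I3: { [D → . Y g g], [D → . y id g], [D → y . id g], [Y → . Y Y], [Y → . y D g], [Y → y . D g] }  — shift
  I4: { [Y → y D . g] }  — shift
  I5: { [D → y id . g] }  — shift
  I6: { [D → y id g .] }  — reduce
  I7: { [Y → y D g .] }  — reduce
  I8: { [Y → . Y Y], [Y → . y D g], [Y → Y . Y], [Y → Y Y .] }  — shift, reduce
  I9: { [D → Y g . g] }  — shift
  I10: { [D → . Y g g], [D → . y id g], [Y → . Y Y], [Y → . y D g], [Y → y . D g] }  — shift
  I11: { [D → Y g g .] }  — reduce

No state contains more than one complete item.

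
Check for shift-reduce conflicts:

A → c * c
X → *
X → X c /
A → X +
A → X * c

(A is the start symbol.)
No shift-reduce conflicts

A shift-reduce conflict occurs when an LR(0) state has both:
  - a complete (reduce) item [A → α .] (dot at the end), and
  - a shift item [B → β . c γ] (dot before a terminal).

Augment with A' → A and build the canonical LR(0) collection (I0 = CLOSURE({[A' → . A]}), then GOTO on every symbol after a dot until no new states appear). It has 12 states:
  I0: { [A → . X * c], [A → . X +], [A → . c * c], [A' → . A], [X → . *], [X → . X c /] }  — shift
  I1: { [X → * .] }  — reduce
  I2: { [A' → A .] }  — accept
  I3: { [A → X . * c], [A → X . +], [X → X . c /] }  — shift
  I4: { [A → c . * c] }  — shift
  I5: { [A → c * . c] }  — shift
  I6: { [A → c * c .] }  — reduce
  I7: { [A → X * . c] }  — shift
  I8: { [A → X + .] }  — reduce
  I9: { [X → X c . /] }  — shift
  I10: { [X → X c / .] }  — reduce
  I11: { [A → X * c .] }  — reduce

No state contains both a complete item and a shift item.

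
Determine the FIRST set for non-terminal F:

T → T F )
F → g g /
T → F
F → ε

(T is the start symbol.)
{ 'g', ε }

From F → g g /:
  - g is a terminal: add 'g' and stop
From F → ε:
  - ε-production, so ε ∈ FIRST(F)

Collecting: FIRST(F) = { 'g', ε }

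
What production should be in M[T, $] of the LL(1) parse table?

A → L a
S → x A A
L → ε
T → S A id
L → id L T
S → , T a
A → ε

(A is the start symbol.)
Empty (error entry)

To find M[T, $], we find productions for T where $ is in the predict set (PREDICT(N → α) = (FIRST(α) \ {ε}) ∪ (FOLLOW(N) if α ⇒* ε)).

Relevant sets:
  FIRST(S) = { ',', 'x' }

T → S A id: PREDICT = { ',', 'x' }

M[T, $] is empty (no production applies)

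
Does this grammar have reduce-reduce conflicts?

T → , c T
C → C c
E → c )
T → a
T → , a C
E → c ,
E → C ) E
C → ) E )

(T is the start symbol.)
A reduce-reduce conflict occurs when an LR(0) state has two complete items [A → α .] and [B → β .] — both call for a reduction, and with no lookahead the parser cannot choose between them.

Augment with T' → T and build the canonical LR(0) collection (I0 = CLOSURE({[T' → . T]}), then GOTO on every symbol after a dot until no new states appear). It has 18 states:
  I0: { [T → . , a C], [T → . , c T], [T → . a], [T' → . T] }  — shift
  I1: { [T → , . a C], [T → , . c T] }  — shift
  I2: { [T' → T .] }  — accept
  I3: { [T → a .] }  — reduce
  I4: { [C → . ) E )], [C → . C c], [T → , a . C] }  — shift
  I5: { [T → , c . T], [T → . , a C], [T → . , c T], [T → . a] }  — shift
  I6: { [T → , c T .] }  — reduce
  I7: { [C → ) . E )], [C → . ) E )], [C → . C c], [E → . C ) E], [E → . c )], [E → . c ,] }  — shift
  I8: { [C → C . c], [T → , a C .] }  — shift, reduce
  I9: { [C → C c .] }  — reduce
  I10: { [C → C . c], [E → C . ) E] }  — shift
  I11: { [C → ) E . )] }  — shift
  I12: { [E → c . )], [E → c . ,] }  — shift
  I13: { [E → c ) .] }  — reduce
  I14: { [E → c , .] }  — reduce
  I15: { [C → ) E ) .] }  — reduce
  I16: { [C → . ) E )], [C → . C c], [E → . C ) E], [E → . c )], [E → . c ,], [E → C ) . E] }  — shift
  I17: { [E → C ) E .] }  — reduce

No state contains more than one complete item.

Answer: No reduce-reduce conflicts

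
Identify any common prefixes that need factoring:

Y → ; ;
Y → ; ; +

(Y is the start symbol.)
Yes, Y has productions with common prefix '; ;'

Left-factoring is needed when two productions for the same non-terminal
share a common prefix on the right-hand side.

Productions for Y:
  Y → ; ;
  Y → ; ; +

Found common prefix '; ;' in productions for Y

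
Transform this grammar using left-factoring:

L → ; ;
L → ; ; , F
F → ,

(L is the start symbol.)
L → ; ; L'
L' → ε
L' → , F
F → ,

Left-factoring transforms A → αβ₁ | αβ₂ into A → αA' and A' → β₁ | β₂
(α is the longest common prefix among the alternatives). Repeat until
no nonterminal has two alternatives with a common prefix.

Round 1: L has alternatives sharing prefix '; ;'. Introduce L': L → ; ; L'
  Add: L' → ε
  Add: L' → , F

No remaining common prefixes — done.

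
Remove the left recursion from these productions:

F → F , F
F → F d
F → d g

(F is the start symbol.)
F → d g F'
F' → , F F'
F' → d F'
F' → ε

F is directly left-recursive. The standard transformation for
  A → A α₁ | ... | A α_m | β₁ | ... | β_n
is
  A  → β₁ A' | ... | β_n A'
  A' → α₁ A' | ... | α_m A' | ε

F → d g becomes F → d g F'
F → F , F becomes F' → , F F'
F → F d becomes F' → d F'
Add F' → ε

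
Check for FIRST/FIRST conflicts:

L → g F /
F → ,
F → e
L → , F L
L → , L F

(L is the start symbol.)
Yes. L → ',' F L / L → ',' L F on { ',' }

A FIRST/FIRST conflict occurs when two productions N → α and N → β for the same non-terminal have FIRST(α) ∩ FIRST(β) ≠ ∅ (with ε ∈ FIRST of a nullable right-hand side, so two nullable alternatives also conflict).

Productions for L:
  L → g F /: FIRST = { 'g' }
  L → , F L: FIRST = { ',' }
  L → , L F: FIRST = { ',' }
Productions for F:
  F → ,: FIRST = { ',' }
  F → e: FIRST = { 'e' }

Conflict for L: L → , F L and L → , L F
  Overlap: { ',' }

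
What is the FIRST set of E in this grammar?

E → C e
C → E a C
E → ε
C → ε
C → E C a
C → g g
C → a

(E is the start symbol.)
FIRST sets of the other non-terminals involved (by the same procedure, iterated to a fixed point):
  FIRST(C) = { 'a', 'e', 'g', ε }

From E → C e:
  - C is a non-terminal: add FIRST(C) \ {ε} = { 'a', 'e', 'g' }
    C is nullable, so continue to the next symbol
  - e is a terminal: add 'e' and stop
From E → ε:
  - ε-production, so ε ∈ FIRST(E)

Collecting: FIRST(E) = { 'a', 'e', 'g', ε }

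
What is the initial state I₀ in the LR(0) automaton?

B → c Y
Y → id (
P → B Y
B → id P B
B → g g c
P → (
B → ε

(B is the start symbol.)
First, augment the grammar with B' → B
I₀ = CLOSURE({ [B' → . B] }):
  [B' → . B] has the dot before B: add [B → . c Y], [B → . id P B], [B → . g g c], [B → .]
No further items can be added.

I₀ = { [B → . c Y], [B → . g g c], [B → . id P B], [B → .], [B' → . B] }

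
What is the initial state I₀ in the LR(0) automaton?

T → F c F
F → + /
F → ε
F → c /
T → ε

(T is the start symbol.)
First, augment the grammar with T' → T
I₀ = CLOSURE({ [T' → . T] }):
  [T' → . T] has the dot before T: add [T → . F c F], [T → .]
  [T → . F c F] has the dot before F: add [F → . + /], [F → .], [F → . c /]
No further items can be added.

I₀ = { [F → . + /], [F → . c /], [F → .], [T → . F c F], [T → .], [T' → . T] }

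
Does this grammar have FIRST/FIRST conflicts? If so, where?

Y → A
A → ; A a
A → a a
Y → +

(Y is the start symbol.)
No FIRST/FIRST conflicts.

A FIRST/FIRST conflict occurs when two productions N → α and N → β for the same non-terminal have FIRST(α) ∩ FIRST(β) ≠ ∅ (with ε ∈ FIRST of a nullable right-hand side, so two nullable alternatives also conflict).

FIRST sets of the non-terminals at (or reachable through a nullable prefix from) the front of some alternative:
  FIRST(A) = { ';', 'a' }

Productions for Y:
  Y → A: FIRST = { ';', 'a' }
  Y → +: FIRST = { '+' }
Productions for A:
  A → ; A a: FIRST = { ';' }
  A → a a: FIRST = { 'a' }

All alternatives of each non-terminal have pairwise disjoint FIRST sets.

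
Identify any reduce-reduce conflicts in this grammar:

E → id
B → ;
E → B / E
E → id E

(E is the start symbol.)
Augment with E' → E and build the canonical LR(0) collection (I0 = CLOSURE({[E' → . E]}), then GOTO on every symbol after a dot until no new states appear). It has 8 states:
  I0: { [B → . ;], [E → . B / E], [E → . id E], [E → . id], [E' → . E] }  — shift
  I1: { [B → ; .] }  — reduce
  I2: { [E → B . / E] }  — shift
  I3: { [E' → E .] }  — accept
  I4: { [B → . ;], [E → . B / E], [E → . id E], [E → . id], [E → id . E], [E → id .] }  — shift, reduce
  I5: { [E → id E .] }  — reduce
  I6: { [B → . ;], [E → . B / E], [E → . id E], [E → . id], [E → B / . E] }  — shift
  I7: { [E → B / E .] }  — reduce

No state contains more than one complete item.

Answer: No reduce-reduce conflicts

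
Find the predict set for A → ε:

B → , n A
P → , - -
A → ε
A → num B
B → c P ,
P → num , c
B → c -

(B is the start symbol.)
{ $ }

PREDICT(A → ε) = (FIRST(RHS) \ {ε}) ∪ (FOLLOW(A) if ε ∈ FIRST(RHS), i.e. RHS ⇒* ε)
The right-hand side is ε (FIRST(ε) = { ε }), so the predict set is FOLLOW(A) = { $ }
PREDICT(A → ε) = { $ }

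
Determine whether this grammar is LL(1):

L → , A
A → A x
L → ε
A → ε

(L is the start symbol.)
No. Predict set conflict for A: { 'x' }

Relevant sets:
  FIRST(A) = { 'x', ε }
  FOLLOW(L) = { $ }
  FOLLOW(A) = { $, 'x' }

For L:
  PREDICT(L → ',' A) = { ',' }
  PREDICT(L → ε) = { $ }
For A:
  PREDICT(A → A x) = { 'x' }
  PREDICT(A → ε) = { $, 'x' }

Conflict found: Predict set conflict for A: { 'x' }
The grammar is NOT LL(1).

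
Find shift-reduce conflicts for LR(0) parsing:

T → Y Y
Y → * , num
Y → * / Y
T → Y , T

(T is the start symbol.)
No shift-reduce conflicts

A shift-reduce conflict occurs when an LR(0) state has both:
  - a complete (reduce) item [A → α .] (dot at the end), and
  - a shift item [B → β . c γ] (dot before a terminal).

Augment with T' → T and build the canonical LR(0) collection (I0 = CLOSURE({[T' → . T]}), then GOTO on every symbol after a dot until no new states appear). It has 11 states:
  I0: { [T → . Y , T], [T → . Y Y], [T' → . T], [Y → . * , num], [Y → . * / Y] }  — shift
  I1: { [Y → * . , num], [Y → * . / Y] }  — shift
  I2: { [T' → T .] }  — accept
  I3: { [T → Y . , T], [T → Y . Y], [Y → . * , num], [Y → . * / Y] }  — shift
  I4: { [T → . Y , T], [T → . Y Y], [T → Y , . T], [Y → . * , num], [Y → . * / Y] }  — shift
  I5: { [T → Y Y .] }  — reduce
  I6: { [T → Y , T .] }  — reduce
  I7: { [Y → * , . num] }  — shift
  I8: { [Y → * / . Y], [Y → . * , num], [Y → . * / Y] }  — shift
  I9: { [Y → * / Y .] }  — reduce
  I10: { [Y → * , num .] }  — reduce

No state contains both a complete item and a shift item.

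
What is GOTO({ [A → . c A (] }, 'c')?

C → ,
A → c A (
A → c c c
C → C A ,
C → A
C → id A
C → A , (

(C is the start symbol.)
GOTO(I, 'c') = CLOSURE({ [A → αX.β] : [A → α.Xβ] ∈ I, X = 'c' })

Items with dot before 'c', with the dot advanced:
  [A → . c A (] → [A → c . A (]
Closure of the advanced items:
  [A → c . A (] has the dot before A: add [A → . c A (], [A → . c c c]

GOTO = { [A → . c A (], [A → . c c c], [A → c . A (] }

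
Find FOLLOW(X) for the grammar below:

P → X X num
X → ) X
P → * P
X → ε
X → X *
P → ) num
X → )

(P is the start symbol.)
In P → X X num: X is followed by X num, add FIRST(X num) \ {ε} = { ')', '*', 'num' }
In P → X X num: X is followed by num, add FIRST(num) \ {ε} = { 'num' }
In X → ) X: X is at the end; this adds FOLLOW(X) to itself — nothing new
In X → X *: X is followed by '*', add FIRST('*') \ {ε} = { '*' }

Taking the union: FOLLOW(X) = { ')', '*', 'num' }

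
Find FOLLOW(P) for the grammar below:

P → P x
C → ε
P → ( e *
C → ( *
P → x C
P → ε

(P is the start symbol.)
To compute FOLLOW(P), find every occurrence of P on a right-hand side N → α P β: add FIRST(β) \ {ε}, and if β is empty or nullable also add FOLLOW(N). Iterate to a fixed point.

P is the start symbol, so $ ∈ FOLLOW(P).
In P → P x: P is followed by x, add FIRST(x) \ {ε} = { 'x' }

Taking the union: FOLLOW(P) = { $, 'x' }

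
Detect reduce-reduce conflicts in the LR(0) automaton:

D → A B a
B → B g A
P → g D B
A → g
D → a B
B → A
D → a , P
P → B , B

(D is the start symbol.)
No reduce-reduce conflicts

Augment with D' → D and build the canonical LR(0) collection (I0 = CLOSURE({[D' → . D]}), then GOTO on every symbol after a dot until no new states appear). It has 19 states:
  I0: { [A → . g], [D → . A B a], [D → . a , P], [D → . a B], [D' → . D] }  — shift
  I1: { [A → . g], [B → . A], [B → . B g A], [D → A . B a] }  — shift
  I2: { [D' → D .] }  — accept
  I3: { [A → . g], [B → . A], [B → . B g A], [D → a . , P], [D → a . B] }  — shift
  I4: { [A → g .] }  — reduce
  I5: { [A → . g], [B → . A], [B → . B g A], [D → a , . P], [P → . B , B], [P → . g D B] }  — shift
  I6: { [B → A .] }  — reduce
  I7: { [B → B . g A], [D → a B .] }  — shift, reduce
  I8: { [A → . g], [B → B g . A] }  — shift
  I9: { [B → B g A .] }  — reduce
  I10: { [B → B . g A], [P → B . , B] }  — shift
  I11: { [D → a , P .] }  — reduce
  I12: { [A → . g], [A → g .], [D → . A B a], [D → . a , P], [D → . a B], [P → g . D B] }  — shift, reduce
  I13: { [A → . g], [B → . A], [B → . B g A], [P → g D . B] }  — shift
  I14: { [B → B . g A], [P → g D B .] }  — shift, reduce
  I15: { [A → . g], [B → . A], [B → . B g A], [P → B , . B] }  — shift
  I16: { [B → B . g A], [P → B , B .] }  — shift, reduce
  I17: { [B → B . g A], [D → A B . a] }  — shift
  I18: { [D → A B a .] }  — reduce

No state contains more than one complete item.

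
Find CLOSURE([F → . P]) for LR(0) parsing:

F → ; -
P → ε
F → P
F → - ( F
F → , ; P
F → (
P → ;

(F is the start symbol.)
{ [F → . P], [P → . ;], [P → .] }

Start with: [F → . P]
  [F → . P] has the dot before P: add [P → .], [P → . ;]
No further items can be added.

CLOSURE = { [F → . P], [P → . ;], [P → .] }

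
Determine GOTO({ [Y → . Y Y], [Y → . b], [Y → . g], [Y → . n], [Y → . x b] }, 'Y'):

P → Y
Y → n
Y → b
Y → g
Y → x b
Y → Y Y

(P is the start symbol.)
GOTO(I, 'Y') = CLOSURE({ [A → αX.β] : [A → α.Xβ] ∈ I, X = 'Y' })

Items with dot before 'Y', with the dot advanced:
  [Y → . Y Y] → [Y → Y . Y]
Closure of the advanced items:
  [Y → Y . Y] has the dot before Y: add [Y → . n], [Y → . b], [Y → . g], [Y → . x b], [Y → . Y Y]

GOTO = { [Y → . Y Y], [Y → . b], [Y → . g], [Y → . n], [Y → . x b], [Y → Y . Y] }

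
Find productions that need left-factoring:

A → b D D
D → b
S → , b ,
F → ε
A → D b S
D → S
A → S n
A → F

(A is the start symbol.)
Left-factoring is needed when two productions for the same non-terminal
share a common prefix on the right-hand side.

Productions for A:
  A → b D D
  A → D b S
  A → S n
  A → F
Productions for D:
  D → b
  D → S

No common prefixes found.

Answer: No, left-factoring is not needed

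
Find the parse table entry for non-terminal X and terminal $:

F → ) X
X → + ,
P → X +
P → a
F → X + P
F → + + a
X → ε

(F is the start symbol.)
To find M[X, $], we find productions for X where $ is in the predict set (PREDICT(N → α) = (FIRST(α) \ {ε}) ∪ (FOLLOW(N) if α ⇒* ε)).

Relevant sets:
  FOLLOW(X) = { $, '+' }

X → + ,: PREDICT = { '+' }
X → ε: PREDICT = { $, '+' }
  $ is in predict set, so this production goes in M[X, $]

M[X, $] = X → ε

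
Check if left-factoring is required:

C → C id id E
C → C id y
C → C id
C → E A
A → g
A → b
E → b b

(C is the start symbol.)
Yes, C has productions with common prefix 'C id'

Left-factoring is needed when two productions for the same non-terminal
share a common prefix on the right-hand side.

Productions for C:
  C → C id id E
  C → C id y
  C → C id
  C → E A
Productions for A:
  A → g
  A → b

Found common prefix 'C id' in productions for C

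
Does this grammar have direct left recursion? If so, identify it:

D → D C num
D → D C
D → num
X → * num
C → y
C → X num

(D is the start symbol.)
Yes, D is left-recursive

Direct left recursion occurs when N → N α for some non-terminal N (the right-hand side begins with the left-hand side itself).

D → D C num: LEFT RECURSIVE (starts with D)
D → D C: LEFT RECURSIVE (starts with D)
D → num: starts with num
X → * num: starts with '*'
C → y: starts with y
C → X num: starts with X

The grammar has direct left recursion on: D.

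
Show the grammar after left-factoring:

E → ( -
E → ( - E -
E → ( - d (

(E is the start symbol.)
E → ( - E'
E' → ε
E' → E -
E' → d (

Left-factoring transforms A → αβ₁ | αβ₂ into A → αA' and A' → β₁ | β₂
(α is the longest common prefix among the alternatives). Repeat until
no nonterminal has two alternatives with a common prefix.

Round 1: E has alternatives sharing prefix '( -'. Introduce E': E → ( - E'
  Add: E' → ε
  Add: E' → E -
  Add: E' → d (

No remaining common prefixes — done.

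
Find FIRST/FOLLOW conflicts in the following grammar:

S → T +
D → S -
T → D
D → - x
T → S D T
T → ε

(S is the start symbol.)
Yes. T → D with FOLLOW(T) on { '+' }; T → S D T with FOLLOW(T) on { '+' }

Nullable non-terminals: T.
FIRST sets used below: FIRST(D) = { '+', '-' }, FIRST(S) = { '+', '-' }

T: nullable alternative(s) T → ε; FOLLOW(T) = { '+' }
  T → D: FIRST \ {ε} = { '+', '-' } — overlaps FOLLOW(T) on { '+' }: CONFLICT
  T → S D T: FIRST \ {ε} = { '+', '-' } — overlaps FOLLOW(T) on { '+' }: CONFLICT
  T → ε: FIRST \ {ε} = { } — this is the only nullable alternative, skip

D, S have no nullable alternative, so no FIRST/FOLLOW check is needed there.

So the grammar has 2 FIRST/FOLLOW conflicts (marked CONFLICT above).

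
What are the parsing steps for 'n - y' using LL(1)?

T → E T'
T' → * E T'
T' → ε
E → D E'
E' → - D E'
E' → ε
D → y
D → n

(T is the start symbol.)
LL(1) parsing maintains a stack (initially the start symbol over $) and the input. At each step: if the stack top is a terminal, match it against the current input token; if it is a non-terminal N, replace it with the RHS of M[N, lookahead] (the unique production whose predict set contains the lookahead).

Stack is shown with the top on the left.

Stack        Input    Action
----------------------------
T $          n - y $  output T → E T'
E T' $       n - y $  output E → D E'
D E' T' $    n - y $  output D → n
n E' T' $    n - y $  match 'n'
E' T' $      - y $    output E' → - D E'
- D E' T' $  - y $    match '-'
D E' T' $    y $      output D → y
y E' T' $    y $      match 'y'
E' T' $      $        output E' → ε
T' $         $        output T' → ε
$            $        accept

The string is accepted.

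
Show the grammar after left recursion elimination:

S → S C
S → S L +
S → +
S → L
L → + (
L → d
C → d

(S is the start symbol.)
S → + S'
S → L S'
S' → C S'
S' → L + S'
S' → ε
L → + (
L → d
C → d

S is directly left-recursive. The standard transformation for
  A → A α₁ | ... | A α_m | β₁ | ... | β_n
is
  A  → β₁ A' | ... | β_n A'
  A' → α₁ A' | ... | α_m A' | ε

S → + becomes S → + S'
S → L becomes S → L S'
S → S C becomes S' → C S'
S → S L + becomes S' → L + S'
Add S' → ε

Productions for other non-terminals are unchanged:
  L → + (
  L → d
  C → d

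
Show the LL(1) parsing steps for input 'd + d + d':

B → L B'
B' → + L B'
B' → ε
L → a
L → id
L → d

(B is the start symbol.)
Stack is shown with the top on the left.

Stack     Input        Action
-----------------------------
B $       d + d + d $  output B → L B'
L B' $    d + d + d $  output L → d
d B' $    d + d + d $  match 'd'
B' $      + d + d $    output B' → + L B'
+ L B' $  + d + d $    match '+'
L B' $    d + d $      output L → d
d B' $    d + d $      match 'd'
B' $      + d $        output B' → + L B'
+ L B' $  + d $        match '+'
L B' $    d $          output L → d
d B' $    d $          match 'd'
B' $      $            output B' → ε
$         $            accept

The string is accepted.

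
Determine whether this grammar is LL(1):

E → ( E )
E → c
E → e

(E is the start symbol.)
Yes, the grammar is LL(1).

For E:
  PREDICT(E → '(' E ')') = { '(' }
  PREDICT(E → c) = { 'c' }
  PREDICT(E → e) = { 'e' }

All predict sets are disjoint. The grammar IS LL(1).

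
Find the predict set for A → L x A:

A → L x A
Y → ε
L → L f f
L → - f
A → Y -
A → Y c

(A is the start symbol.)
{ '-' }

PREDICT(A → L x A) = (FIRST(RHS) \ {ε}) ∪ (FOLLOW(A) if ε ∈ FIRST(RHS), i.e. RHS ⇒* ε)
FIRST(L) = { '-' }
FIRST(L x A) = { '-' }
ε ∉ FIRST(L x A), so FOLLOW(A) is not added.
PREDICT(A → L x A) = { '-' }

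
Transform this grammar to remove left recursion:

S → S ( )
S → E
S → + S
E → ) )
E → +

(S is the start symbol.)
S → E S'
S → + S S'
S' → ( ) S'
S' → ε
E → ) )
E → +

S is directly left-recursive. The standard transformation for
  A → A α₁ | ... | A α_m | β₁ | ... | β_n
is
  A  → β₁ A' | ... | β_n A'
  A' → α₁ A' | ... | α_m A' | ε

S → E becomes S → E S'
S → + S becomes S → + S S'
S → S ( ) becomes S' → ( ) S'
Add S' → ε

Productions for other non-terminals are unchanged:
  E → ) )
  E → +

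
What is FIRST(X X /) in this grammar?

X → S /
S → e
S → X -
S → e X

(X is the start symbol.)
FIRST sets of the non-terminals involved (from the grammar, by fixed-point iteration):
  FIRST(X) = { 'e' }

To compute FIRST(X X /), process the symbols left to right:
Symbol X is a non-terminal. Add FIRST(X) \ {ε} = { 'e' }
X is not nullable (ε ∉ FIRST(X)), so stop here.
FIRST(X X /) = { 'e' }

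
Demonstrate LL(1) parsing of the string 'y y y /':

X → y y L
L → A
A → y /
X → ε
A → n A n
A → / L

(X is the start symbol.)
LL(1) parsing maintains a stack (initially the start symbol over $) and the input. At each step: if the stack top is a terminal, match it against the current input token; if it is a non-terminal N, replace it with the RHS of M[N, lookahead] (the unique production whose predict set contains the lookahead).

Stack is shown with the top on the left.

Stack    Input      Action
--------------------------
X $      y y y / $  output X → y y L
y y L $  y y y / $  match 'y'
y L $    y y / $    match 'y'
L $      y / $      output L → A
A $      y / $      output A → y /
y / $    y / $      match 'y'
/ $      / $        match '/'
$        $          accept

The string is accepted.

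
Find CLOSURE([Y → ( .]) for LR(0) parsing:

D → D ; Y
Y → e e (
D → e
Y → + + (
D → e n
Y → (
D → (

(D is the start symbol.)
{ [Y → ( .] }

Start with: [Y → ( .]
The dot is at the end, so nothing is added.

CLOSURE = { [Y → ( .] }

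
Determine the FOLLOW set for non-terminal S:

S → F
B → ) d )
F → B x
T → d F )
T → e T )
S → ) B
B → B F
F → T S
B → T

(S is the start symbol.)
{ $, ')', 'd', 'e', 'x' }

To compute FOLLOW(S), find every occurrence of S on a right-hand side N → α S β: add FIRST(β) \ {ε}, and if β is empty or nullable also add FOLLOW(N). Iterate to a fixed point.

S is the start symbol, so $ ∈ FOLLOW(S).
In F → T S: S is at the end, add FOLLOW(F)

The FOLLOW sets referred to above (computed the same way, to a fixed point):
  FOLLOW(F) = { $, ')', 'd', 'e', 'x' }

Taking the union: FOLLOW(S) = { $, ')', 'd', 'e', 'x' }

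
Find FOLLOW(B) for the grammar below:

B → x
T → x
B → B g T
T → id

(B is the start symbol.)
To compute FOLLOW(B), find every occurrence of B on a right-hand side N → α B β: add FIRST(β) \ {ε}, and if β is empty or nullable also add FOLLOW(N). Iterate to a fixed point.

B is the start symbol, so $ ∈ FOLLOW(B).
In B → B g T: B is followed by g T, add FIRST(g T) \ {ε} = { 'g' }

Taking the union: FOLLOW(B) = { $, 'g' }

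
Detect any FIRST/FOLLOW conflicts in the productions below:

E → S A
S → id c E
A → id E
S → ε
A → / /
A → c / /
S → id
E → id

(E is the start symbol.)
A FIRST/FOLLOW conflict occurs when a non-terminal N has a nullable alternative N → β (β ⇒* ε) and another alternative N → α with FIRST(α) ∩ FOLLOW(N) ≠ ∅: on such a lookahead the parser cannot decide between expanding α and letting N vanish via β.

Nullable non-terminals: S.

S: nullable alternative(s) S → ε; FOLLOW(S) = { '/', 'c', 'id' }
  S → id c E: FIRST \ {ε} = { 'id' } — overlaps FOLLOW(S) on { 'id' }: CONFLICT
  S → ε: FIRST \ {ε} = { } — this is the only nullable alternative, skip
  S → id: FIRST \ {ε} = { 'id' } — overlaps FOLLOW(S) on { 'id' }: CONFLICT

A, E have no nullable alternative, so no FIRST/FOLLOW check is needed there.

So the grammar has 2 FIRST/FOLLOW conflicts (marked CONFLICT above).

Answer: Yes. S → id c E with FOLLOW(S) on { 'id' }; S → id with FOLLOW(S) on { 'id' }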